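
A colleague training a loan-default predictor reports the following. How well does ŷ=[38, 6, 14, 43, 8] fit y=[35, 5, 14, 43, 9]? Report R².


ȳ = 21.2
SS_res = Σ(y-ŷ)² = 11
SS_tot = Σ(y-ȳ)² = 1128.8
R² = 1 - SS_res/SS_tot = 1 - 0.0097 = 0.9903

0.9903


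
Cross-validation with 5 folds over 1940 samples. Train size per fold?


Fold size = 1940/5 = 388
Training per fold = 1940 - 388 = 1552

1552


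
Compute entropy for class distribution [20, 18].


Probabilities: [20/38, 18/38] ≈ [0.5263, 0.4737]
H = -((20/38)·log₂(20/38) + (18/38)·log₂(18/38))
  = 0.998 bits

0.998 bits


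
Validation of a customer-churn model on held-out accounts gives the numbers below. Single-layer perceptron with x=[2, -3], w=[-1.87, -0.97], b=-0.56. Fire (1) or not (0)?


z = (2)·(-1.87) + (-3)·(-0.97) - 0.56
  = -1.39
step(z) = 0 (z<0)

0


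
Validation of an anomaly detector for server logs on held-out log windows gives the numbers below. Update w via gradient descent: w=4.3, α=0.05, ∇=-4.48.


w_new = w - α·∇
= 4.3 - 0.05·-4.48
= 4.3 + 0.224
= 4.524

4.524


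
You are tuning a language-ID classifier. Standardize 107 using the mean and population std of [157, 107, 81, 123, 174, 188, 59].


μ = 127, σ = 44.699
z = (107 - 127)/44.699 = -0.4474

-0.4474


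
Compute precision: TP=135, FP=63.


Precision = TP/(TP+FP)
= 135/(135+63)
= 135/198 = 68.18%

68.18%


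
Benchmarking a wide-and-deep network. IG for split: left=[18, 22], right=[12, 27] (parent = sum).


Parent = [30, 49], H_parent = 0.9579
H_left = 0.9928 (n=40), H_right = 0.8905 (n=39)
H_children = (40/79)·0.9928 + (39/79)·0.8905 = 0.9423
IG = 0.9579 - 0.9423 = 0.0156

0.0156


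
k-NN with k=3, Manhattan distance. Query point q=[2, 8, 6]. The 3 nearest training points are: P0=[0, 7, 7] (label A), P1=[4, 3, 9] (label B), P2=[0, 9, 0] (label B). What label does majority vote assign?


d(q,P0) = 4  (label A)
d(q,P1) = 10  (label B)
d(q,P2) = 9  (label B)
Votes: A=1, B=2
Majority → B

B


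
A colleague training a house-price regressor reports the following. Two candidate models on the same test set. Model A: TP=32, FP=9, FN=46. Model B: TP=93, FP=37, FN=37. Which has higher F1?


Model A: P=32/41=0.7805, R=32/78=0.4103, F1=2PR/(P+R)=2TP/(2TP+FP+FN)=64/119=0.5378
Model B: P=93/130=0.7154, R=93/130=0.7154, F1=2PR/(P+R)=2TP/(2TP+FP+FN)=186/260=0.7154
0.5378 < 0.7154 → Model B

Model B


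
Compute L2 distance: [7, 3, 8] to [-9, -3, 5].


d = √((7+ 9)² + (3+ 3)² + (8-5)²)
  = √(256 + 36 + 9)
  = √301 = 17.3494

17.3494


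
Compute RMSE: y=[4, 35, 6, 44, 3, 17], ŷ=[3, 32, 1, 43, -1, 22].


MSE = 77/6 = 12.8333
RMSE = √(77/6) = 3.5824

3.5824


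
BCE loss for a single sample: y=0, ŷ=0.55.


BCE = -[y·ln(p) + (1-y)·ln(1-p)]
= -0 - 1·ln(1-0.55)
= -ln(0.45) = 0.7985

0.7985


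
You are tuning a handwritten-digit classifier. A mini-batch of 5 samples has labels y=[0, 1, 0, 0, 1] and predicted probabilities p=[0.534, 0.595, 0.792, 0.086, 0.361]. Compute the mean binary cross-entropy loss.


L[0] = -ln(1-0.534) = -ln(0.466) = 0.7636
L[1] = -ln(0.595) = 0.5192
L[2] = -ln(1-0.792) = -ln(0.208) = 1.5702
L[3] = -ln(1-0.086) = -ln(0.914) = 0.0899
L[4] = -ln(0.361) = 1.0189
mean = (0.7636 + 0.5192 + 1.5702 + 0.0899 + 1.0189)/5 = 0.7924

0.7924


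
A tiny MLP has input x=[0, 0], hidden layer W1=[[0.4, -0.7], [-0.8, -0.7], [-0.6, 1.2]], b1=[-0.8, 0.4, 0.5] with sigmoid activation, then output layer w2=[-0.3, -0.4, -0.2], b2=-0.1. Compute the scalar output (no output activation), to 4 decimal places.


z1[0] = (0.4)·(0) + (-0.7)·(0) - 0.8 = -0.8
z1[1] = (-0.8)·(0) + (-0.7)·(0) + 0.4 = 0.4
z1[2] = (-0.6)·(0) + (1.2)·(0) + 0.5 = 0.5
h = sigmoid(z1) = [0.31, 0.5987, 0.6225]
output = (-0.3)·(0.31) + (-0.4)·(0.5987) + (-0.2)·(0.6225) - 0.1 = -0.557

-0.557


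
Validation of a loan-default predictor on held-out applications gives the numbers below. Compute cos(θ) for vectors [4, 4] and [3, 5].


A·B = 4·3 + 4·5 = 32
‖A‖ = √32 = 5.6569, ‖B‖ = √34 = 5.831
cos = 32/(√32·√34) = 32/√1088 = 0.9701

0.9701


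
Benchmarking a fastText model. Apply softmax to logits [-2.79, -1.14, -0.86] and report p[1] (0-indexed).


Exponentials: e^-2.79=0.0614, e^-1.14=0.3198, e^-0.86=0.4232
Sum = 0.8044
Softmax = [0.0764, 0.3976, 0.5261]
p[1] = 0.3198/0.8044 = 0.3976

0.3976


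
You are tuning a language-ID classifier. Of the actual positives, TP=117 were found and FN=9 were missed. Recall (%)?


Recall = TP/(TP+FN)
= 117/(117+9)
= 117/126 = 92.86%

92.86%


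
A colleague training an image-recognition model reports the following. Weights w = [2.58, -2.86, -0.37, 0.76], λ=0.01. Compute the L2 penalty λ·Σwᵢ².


‖w‖₂² = (2.58)² + (-2.86)² + (-0.37)² + (0.76)²
     = 6.6564 + 8.1796 + 0.1369 + 0.5776
     = 15.5505
λ·‖w‖₂² = 0.01·15.5505 = 0.155505

0.155505


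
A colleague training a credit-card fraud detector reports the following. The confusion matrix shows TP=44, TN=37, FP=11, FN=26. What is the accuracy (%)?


Accuracy = (TP+TN)/(TP+TN+FP+FN)
= (44+37)/(118)
= 81/118 = 68.64%

68.64%


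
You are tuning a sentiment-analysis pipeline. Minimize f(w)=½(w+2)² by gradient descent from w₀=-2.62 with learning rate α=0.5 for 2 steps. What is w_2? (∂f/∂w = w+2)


step 1: grad = -2.62+2 = -0.62; w = -2.62 - 0.5·(-0.62) = -2.31
step 2: grad = -2.31+2 = -0.31; w = -2.31 - 0.5·(-0.31) = -2.155

-2.155


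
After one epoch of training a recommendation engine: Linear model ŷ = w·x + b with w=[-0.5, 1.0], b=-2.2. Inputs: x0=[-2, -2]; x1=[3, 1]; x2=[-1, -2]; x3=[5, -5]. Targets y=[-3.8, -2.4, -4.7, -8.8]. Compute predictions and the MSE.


ŷ0 = (-0.5)·(-2) + (1.0)·(-2) - 2.2 = -3.2
ŷ1 = (-0.5)·(3) + (1.0)·(1) - 2.2 = -2.7
ŷ2 = (-0.5)·(-1) + (1.0)·(-2) - 2.2 = -3.7
ŷ3 = (-0.5)·(5) + (1.0)·(-5) - 2.2 = -9.7
errors² = [0.36, 0.09, 1.0, 0.81]
MSE = 2.2600/4 = 0.565

0.565


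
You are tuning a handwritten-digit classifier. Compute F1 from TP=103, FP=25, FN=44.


Precision = 103/128 = 0.8047
Recall = 103/147 = 0.7007
F1 = 2·P·R/(P+R) = 2·TP/(2·TP+FP+FN) = 206/(206+25+44) = 206/275 = 0.7491

0.7491


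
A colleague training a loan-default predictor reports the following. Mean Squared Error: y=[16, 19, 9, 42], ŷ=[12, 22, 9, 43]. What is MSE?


Squared errors: (16-12)²=16, (19-22)²=9, (9-9)²=0, (42-43)²=1
Sum = 26
MSE = 26/4 = 13/2

13/2


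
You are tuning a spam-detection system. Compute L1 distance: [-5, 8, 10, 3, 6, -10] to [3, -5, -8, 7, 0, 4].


d = |-5-3| + |8+ 5| + |10+ 8| + |3-7| + |6-0| + |-10-4|
  = 8 + 13 + 18 + 4 + 6 + 14
  = 63

63


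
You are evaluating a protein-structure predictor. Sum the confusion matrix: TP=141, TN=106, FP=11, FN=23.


Total = TP + TN + FP + FN
= 141 + 106 + 11 + 23
= 281
(Predicted positive: 152, predicted negative: 129)

281


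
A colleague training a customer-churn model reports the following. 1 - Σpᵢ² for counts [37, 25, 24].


Probabilities: [37/86, 25/86, 24/86] ≈ [0.4302, 0.2907, 0.2791]
Σpᵢ² = (1369 + 625 + 576)/86² = 2570/7396
Gini = 1 - Σpᵢ² = 1 - 2570/7396 = 0.6525

0.6525


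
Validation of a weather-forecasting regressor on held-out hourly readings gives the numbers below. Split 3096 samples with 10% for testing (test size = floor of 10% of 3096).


Test = ⌊3096·10/100⌋ = 309
Train = 3096 - 309 = 2787

Train: 2787, Test: 309


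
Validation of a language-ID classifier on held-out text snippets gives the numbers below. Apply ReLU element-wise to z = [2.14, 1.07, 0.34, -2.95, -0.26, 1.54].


ReLU(2.14) = max(0, 2.14) = 2.14
ReLU(1.07) = max(0, 1.07) = 1.07
ReLU(0.34) = max(0, 0.34) = 0.34
ReLU(-2.95) = max(0, -2.95) = 0.0
ReLU(-0.26) = max(0, -0.26) = 0.0
ReLU(1.54) = max(0, 1.54) = 1.54
result = [2.14, 1.07, 0.34, 0.0, 0.0, 1.54]

[2.14, 1.07, 0.34, 0.0, 0.0, 1.54]


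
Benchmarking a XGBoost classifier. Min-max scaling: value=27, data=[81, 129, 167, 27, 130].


min=27, max=167
(27-27)/(167-27) = 0/140 = 0.0

0.0


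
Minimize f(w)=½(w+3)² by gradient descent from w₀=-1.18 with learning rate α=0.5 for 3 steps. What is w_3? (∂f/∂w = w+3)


step 1: grad = -1.18+3 = 1.82; w = -1.18 - 0.5·(1.82) = -2.09
step 2: grad = -2.09+3 = 0.91; w = -2.09 - 0.5·(0.91) = -2.545
step 3: grad = -2.545+3 = 0.455; w = -2.545 - 0.5·(0.455) = -2.7725

-2.7725


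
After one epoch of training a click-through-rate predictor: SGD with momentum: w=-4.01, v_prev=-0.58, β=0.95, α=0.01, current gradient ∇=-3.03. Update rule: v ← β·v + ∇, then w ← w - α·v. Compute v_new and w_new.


v_new = 0.95·-0.58 - 3.03 = -0.551 - 3.03 = -3.581
w_new = -4.01 - 0.01·-3.581 = -4.01 + 0.03581 = -3.97419

v_new=-3.581, w_new=-3.97419


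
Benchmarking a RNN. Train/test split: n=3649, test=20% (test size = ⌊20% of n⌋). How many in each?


Test = ⌊3649·20/100⌋ = 729
Train = 3649 - 729 = 2920

Train: 2920, Test: 729


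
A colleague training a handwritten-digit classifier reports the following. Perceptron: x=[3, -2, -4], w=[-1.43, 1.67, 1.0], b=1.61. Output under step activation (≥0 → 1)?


z = (3)·(-1.43) + (-2)·(1.67) + (-4)·(1.0) + 1.61
  = -10.02
step(z) = 0 (z<0)

0


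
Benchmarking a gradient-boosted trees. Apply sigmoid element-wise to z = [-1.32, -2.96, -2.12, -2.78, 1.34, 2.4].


σ(-1.32) = 1/(1+e^1.32) = 0.2108
σ(-2.96) = 1/(1+e^2.96) = 0.0493
σ(-2.12) = 1/(1+e^2.12) = 0.1072
σ(-2.78) = 1/(1+e^2.78) = 0.0584
σ(1.34) = 1/(1+e^-1.34) = 0.7925
σ(2.4) = 1/(1+e^-2.4) = 0.9168
result = [0.2108, 0.0493, 0.1072, 0.0584, 0.7925, 0.9168]

[0.2108, 0.0493, 0.1072, 0.0584, 0.7925, 0.9168]


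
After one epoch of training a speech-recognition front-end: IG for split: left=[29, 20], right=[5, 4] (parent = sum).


Parent = [34, 24], H_parent = 0.9784
H_left = 0.9755 (n=49), H_right = 0.9911 (n=9)
H_children = (49/58)·0.9755 + (9/58)·0.9911 = 0.9779
IG = 0.9784 - 0.9779 = 0.0005

0.0005


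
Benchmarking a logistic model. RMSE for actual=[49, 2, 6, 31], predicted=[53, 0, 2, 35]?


MSE = 52/4 = 13
RMSE = √(52/4) = 3.6056

3.6056


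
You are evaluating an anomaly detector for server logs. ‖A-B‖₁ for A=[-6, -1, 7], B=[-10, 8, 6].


d = |-6+ 10| + |-1-8| + |7-6|
  = 4 + 9 + 1
  = 14

14


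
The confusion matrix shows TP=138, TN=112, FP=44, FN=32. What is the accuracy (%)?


Accuracy = (TP+TN)/(TP+TN+FP+FN)
= (138+112)/(326)
= 250/326 = 76.69%

76.69%


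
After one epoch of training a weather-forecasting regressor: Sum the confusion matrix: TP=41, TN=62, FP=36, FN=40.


Total = TP + TN + FP + FN
= 41 + 62 + 36 + 40
= 179
(Predicted positive: 77, predicted negative: 102)

179


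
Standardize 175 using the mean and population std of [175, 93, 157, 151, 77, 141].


μ = 132.3333, σ = 35.2641
z = (175 - 132.3333)/35.2641 = 1.2099

1.2099


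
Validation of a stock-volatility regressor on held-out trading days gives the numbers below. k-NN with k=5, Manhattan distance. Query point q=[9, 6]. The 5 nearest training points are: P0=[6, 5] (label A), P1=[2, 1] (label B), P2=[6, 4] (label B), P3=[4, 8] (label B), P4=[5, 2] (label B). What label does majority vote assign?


d(q,P0) = 4  (label A)
d(q,P1) = 12  (label B)
d(q,P2) = 5  (label B)
d(q,P3) = 7  (label B)
d(q,P4) = 8  (label B)
Votes: A=1, B=4
Majority → B

B


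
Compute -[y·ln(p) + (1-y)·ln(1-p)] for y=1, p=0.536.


BCE = -[y·ln(p) + (1-y)·ln(1-p)]
= -1·ln(0.536) - 0
= -ln(0.536) = 0.6236

0.6236


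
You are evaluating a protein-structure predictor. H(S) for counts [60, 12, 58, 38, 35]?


Probabilities: [60/203, 12/203, 58/203, 38/203, 35/203] ≈ [0.2956, 0.0591, 0.2857, 0.1872, 0.1724]
H = -((60/203)·log₂(60/203) + (12/203)·log₂(12/203) + (58/203)·log₂(58/203) + (38/203)·log₂(38/203) + (35/203)·log₂(35/203))
  = 2.1671 bits

2.1671 bits


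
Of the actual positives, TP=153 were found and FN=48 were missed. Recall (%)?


Recall = TP/(TP+FN)
= 153/(153+48)
= 153/201 = 76.12%

76.12%


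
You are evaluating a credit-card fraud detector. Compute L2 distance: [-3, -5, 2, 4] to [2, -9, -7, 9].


d = √((-3-2)² + (-5+ 9)² + (2+ 7)² + (4-9)²)
  = √(25 + 16 + 81 + 25)
  = √147 = 12.1244

12.1244


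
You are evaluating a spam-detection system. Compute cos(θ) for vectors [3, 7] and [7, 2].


A·B = 3·7 + 7·2 = 35
‖A‖ = √58 = 7.6158, ‖B‖ = √53 = 7.2801
cos = 35/(√58·√53) = 35/√3074 = 0.6313

0.6313


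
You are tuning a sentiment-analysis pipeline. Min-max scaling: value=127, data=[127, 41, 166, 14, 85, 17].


min=14, max=166
(127-14)/(166-14) = 113/152 = 0.7434

0.7434


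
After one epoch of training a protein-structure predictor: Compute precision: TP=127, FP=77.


Precision = TP/(TP+FP)
= 127/(127+77)
= 127/204 = 62.25%

62.25%


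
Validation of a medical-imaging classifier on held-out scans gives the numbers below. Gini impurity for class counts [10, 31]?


Probabilities: [10/41, 31/41] ≈ [0.2439, 0.7561]
Σpᵢ² = (100 + 961)/41² = 1061/1681
Gini = 1 - Σpᵢ² = 1 - 1061/1681 = 0.3688

0.3688


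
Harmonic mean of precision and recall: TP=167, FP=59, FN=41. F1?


Precision = 167/226 = 0.7389
Recall = 167/208 = 0.8029
F1 = 2·P·R/(P+R) = 2·TP/(2·TP+FP+FN) = 334/(334+59+41) = 334/434 = 0.7696

0.7696


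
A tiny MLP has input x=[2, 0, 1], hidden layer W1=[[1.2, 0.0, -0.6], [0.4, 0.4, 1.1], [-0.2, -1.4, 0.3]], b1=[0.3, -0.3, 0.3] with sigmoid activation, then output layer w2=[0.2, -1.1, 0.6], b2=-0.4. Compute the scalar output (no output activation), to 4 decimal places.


z1[0] = (1.2)·(2) + (0.0)·(0) + (-0.6)·(1) + 0.3 = 2.1
z1[1] = (0.4)·(2) + (0.4)·(0) + (1.1)·(1) - 0.3 = 1.6
z1[2] = (-0.2)·(2) + (-1.4)·(0) + (0.3)·(1) + 0.3 = 0.2
h = sigmoid(z1) = [0.8909, 0.832, 0.5498]
output = (0.2)·(0.8909) + (-1.1)·(0.832) + (0.6)·(0.5498) - 0.4 = -0.8071

-0.8071


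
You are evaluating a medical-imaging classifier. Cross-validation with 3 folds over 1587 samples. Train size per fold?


Fold size = 1587/3 = 529
Training per fold = 1587 - 529 = 1058

1058


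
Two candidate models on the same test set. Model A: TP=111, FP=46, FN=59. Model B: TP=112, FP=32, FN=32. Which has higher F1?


Model A: P=111/157=0.707, R=111/170=0.6529, F1=2PR/(P+R)=2TP/(2TP+FP+FN)=222/327=0.6789
Model B: P=112/144=0.7778, R=112/144=0.7778, F1=2PR/(P+R)=2TP/(2TP+FP+FN)=224/288=0.7778
0.6789 < 0.7778 → Model B

Model B


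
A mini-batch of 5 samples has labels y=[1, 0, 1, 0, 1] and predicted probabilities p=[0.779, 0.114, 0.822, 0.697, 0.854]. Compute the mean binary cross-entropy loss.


L[0] = -ln(0.779) = 0.2497
L[1] = -ln(1-0.114) = -ln(0.886) = 0.121
L[2] = -ln(0.822) = 0.196
L[3] = -ln(1-0.697) = -ln(0.303) = 1.194
L[4] = -ln(0.854) = 0.1578
mean = (0.2497 + 0.121 + 0.196 + 1.194 + 0.1578)/5 = 0.3837

0.3837


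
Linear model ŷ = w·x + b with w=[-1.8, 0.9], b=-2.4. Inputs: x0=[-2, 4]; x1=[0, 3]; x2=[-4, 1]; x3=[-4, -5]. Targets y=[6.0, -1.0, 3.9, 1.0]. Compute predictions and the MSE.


ŷ0 = (-1.8)·(-2) + (0.9)·(4) - 2.4 = 4.8
ŷ1 = (-1.8)·(0) + (0.9)·(3) - 2.4 = 0.3
ŷ2 = (-1.8)·(-4) + (0.9)·(1) - 2.4 = 5.7
ŷ3 = (-1.8)·(-4) + (0.9)·(-5) - 2.4 = 0.3
errors² = [1.44, 1.69, 3.24, 0.49]
MSE = 6.8600/4 = 1.715

1.715


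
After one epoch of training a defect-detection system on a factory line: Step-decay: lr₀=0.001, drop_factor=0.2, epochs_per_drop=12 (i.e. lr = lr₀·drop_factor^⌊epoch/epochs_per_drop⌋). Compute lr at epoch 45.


n_drops = ⌊45/12⌋ = 3
lr = 0.001·0.2^3 = 0.001·0.008 = 0.000008

0.000008


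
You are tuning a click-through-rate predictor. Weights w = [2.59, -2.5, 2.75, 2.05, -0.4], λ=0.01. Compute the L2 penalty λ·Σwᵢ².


‖w‖₂² = (2.59)² + (-2.5)² + (2.75)² + (2.05)² + (-0.4)²
     = 6.7081 + 6.25 + 7.5625 + 4.2025 + 0.16
     = 24.8831
λ·‖w‖₂² = 0.01·24.8831 = 0.248831

0.248831


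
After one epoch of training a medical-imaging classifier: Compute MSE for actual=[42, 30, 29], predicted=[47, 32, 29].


Squared errors: (42-47)²=25, (30-32)²=4, (29-29)²=0
Sum = 29
MSE = 29/3 = 29/3

29/3


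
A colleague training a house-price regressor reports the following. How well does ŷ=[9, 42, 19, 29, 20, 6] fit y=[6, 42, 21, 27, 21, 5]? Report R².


ȳ = 20.3333
SS_res = Σ(y-ŷ)² = 19
SS_tot = Σ(y-ȳ)² = 955.33
R² = 1 - SS_res/SS_tot = 1 - 0.0199 = 0.9801

0.9801


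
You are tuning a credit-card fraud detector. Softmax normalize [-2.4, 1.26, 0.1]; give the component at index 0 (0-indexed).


Exponentials: e^-2.4=0.0907, e^1.26=3.5254, e^0.1=1.1052
Sum = 4.7213
Softmax = [0.0192, 0.7467, 0.2341]
p[0] = 0.0907/4.7213 = 0.0192

0.0192


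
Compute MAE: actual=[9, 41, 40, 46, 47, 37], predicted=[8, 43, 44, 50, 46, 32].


Absolute errors: |9-8|=1, |41-43|=2, |40-44|=4, |46-50|=4, |47-46|=1, |37-32|=5
Sum = 17
MAE = 17/6 = 17/6

17/6


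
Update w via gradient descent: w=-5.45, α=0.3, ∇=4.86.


w_new = w - α·∇
= -5.45 - 0.3·4.86
= -5.45 - 1.458
= -6.908

-6.908


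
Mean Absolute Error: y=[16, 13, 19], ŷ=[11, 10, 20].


Absolute errors: |16-11|=5, |13-10|=3, |19-20|=1
Sum = 9
MAE = 9/3 = 3

3


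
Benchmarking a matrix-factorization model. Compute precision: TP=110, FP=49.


Precision = TP/(TP+FP)
= 110/(110+49)
= 110/159 = 69.18%

69.18%


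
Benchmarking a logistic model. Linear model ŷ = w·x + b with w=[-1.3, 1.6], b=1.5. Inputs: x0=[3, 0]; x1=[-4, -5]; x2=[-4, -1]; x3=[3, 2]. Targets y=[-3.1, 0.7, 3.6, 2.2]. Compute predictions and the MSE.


ŷ0 = (-1.3)·(3) + (1.6)·(0) + 1.5 = -2.4
ŷ1 = (-1.3)·(-4) + (1.6)·(-5) + 1.5 = -1.3
ŷ2 = (-1.3)·(-4) + (1.6)·(-1) + 1.5 = 5.1
ŷ3 = (-1.3)·(3) + (1.6)·(2) + 1.5 = 0.8
errors² = [0.49, 4.0, 2.25, 1.96]
MSE = 8.7000/4 = 2.175

2.175


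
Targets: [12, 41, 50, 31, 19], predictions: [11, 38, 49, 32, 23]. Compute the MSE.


Squared errors: (12-11)²=1, (41-38)²=9, (50-49)²=1, (31-32)²=1, (19-23)²=16
Sum = 28
MSE = 28/5 = 28/5

28/5


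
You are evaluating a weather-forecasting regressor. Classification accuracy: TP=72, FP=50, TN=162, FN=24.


Accuracy = (TP+TN)/(TP+TN+FP+FN)
= (72+162)/(308)
= 234/308 = 75.97%

75.97%


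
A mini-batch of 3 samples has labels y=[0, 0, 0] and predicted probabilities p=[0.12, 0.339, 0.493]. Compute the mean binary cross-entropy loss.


L[0] = -ln(1-0.12) = -ln(0.88) = 0.1278
L[1] = -ln(1-0.339) = -ln(0.661) = 0.414
L[2] = -ln(1-0.493) = -ln(0.507) = 0.6792
mean = (0.1278 + 0.414 + 0.6792)/3 = 0.407

0.407


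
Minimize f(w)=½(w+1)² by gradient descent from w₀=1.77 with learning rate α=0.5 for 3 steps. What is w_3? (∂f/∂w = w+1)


step 1: grad = 1.77+1 = 2.77; w = 1.77 - 0.5·(2.77) = 0.385
step 2: grad = 0.385+1 = 1.385; w = 0.385 - 0.5·(1.385) = -0.3075
step 3: grad = -0.3075+1 = 0.6925; w = -0.3075 - 0.5·(0.6925) = -0.65375

-0.65375


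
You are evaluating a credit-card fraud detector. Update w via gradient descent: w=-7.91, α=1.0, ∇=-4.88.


w_new = w - α·∇
= -7.91 - 1.0·-4.88
= -7.91 + 4.88
= -3.03

-3.03


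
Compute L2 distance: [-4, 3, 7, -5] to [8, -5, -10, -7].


d = √((-4-8)² + (3+ 5)² + (7+ 10)² + (-5+ 7)²)
  = √(144 + 64 + 289 + 4)
  = √501 = 22.383

22.383


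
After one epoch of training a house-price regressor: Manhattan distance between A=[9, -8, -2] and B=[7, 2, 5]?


d = |9-7| + |-8-2| + |-2-5|
  = 2 + 10 + 7
  = 19

19


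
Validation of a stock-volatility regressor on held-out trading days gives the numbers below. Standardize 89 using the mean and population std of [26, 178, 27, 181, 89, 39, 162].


μ = 100.2857, σ = 66.6927
z = (89 - 100.2857)/66.6927 = -0.1692

-0.1692


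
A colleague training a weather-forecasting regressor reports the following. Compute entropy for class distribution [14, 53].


Probabilities: [14/67, 53/67] ≈ [0.209, 0.791]
H = -((14/67)·log₂(14/67) + (53/67)·log₂(53/67))
  = 0.7395 bits

0.7395 bits


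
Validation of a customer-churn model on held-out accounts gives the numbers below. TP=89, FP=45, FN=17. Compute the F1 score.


Precision = 89/134 = 0.6642
Recall = 89/106 = 0.8396
F1 = 2·P·R/(P+R) = 2·TP/(2·TP+FP+FN) = 178/(178+45+17) = 178/240 = 0.7417

0.7417


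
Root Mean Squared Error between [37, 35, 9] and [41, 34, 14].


MSE = 42/3 = 14
RMSE = √(42/3) = 3.7417

3.7417


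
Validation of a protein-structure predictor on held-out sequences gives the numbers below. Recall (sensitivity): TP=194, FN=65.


Recall = TP/(TP+FN)
= 194/(194+65)
= 194/259 = 74.9%

74.9%


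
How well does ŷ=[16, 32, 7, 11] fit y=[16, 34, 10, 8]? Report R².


ȳ = 17
SS_res = Σ(y-ŷ)² = 22
SS_tot = Σ(y-ȳ)² = 420
R² = 1 - SS_res/SS_tot = 1 - 0.0524 = 0.9476

0.9476


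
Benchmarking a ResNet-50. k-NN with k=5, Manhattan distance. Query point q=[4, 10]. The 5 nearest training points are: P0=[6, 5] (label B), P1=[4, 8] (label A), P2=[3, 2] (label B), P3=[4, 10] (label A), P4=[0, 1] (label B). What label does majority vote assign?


d(q,P0) = 7  (label B)
d(q,P1) = 2  (label A)
d(q,P2) = 9  (label B)
d(q,P3) = 0  (label A)
d(q,P4) = 13  (label B)
Votes: A=2, B=3
Majority → B

B


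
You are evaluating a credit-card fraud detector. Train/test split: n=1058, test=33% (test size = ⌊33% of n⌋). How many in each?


Test = ⌊1058·33/100⌋ = 349
Train = 1058 - 349 = 709

Train: 709, Test: 349


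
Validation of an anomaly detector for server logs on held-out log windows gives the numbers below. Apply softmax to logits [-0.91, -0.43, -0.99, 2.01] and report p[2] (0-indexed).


Exponentials: e^-0.91=0.4025, e^-0.43=0.6505, e^-0.99=0.3716, e^2.01=7.4633
Sum = 8.8879
Softmax = [0.0453, 0.0732, 0.0418, 0.8397]
p[2] = 0.3716/8.8879 = 0.0418

0.0418


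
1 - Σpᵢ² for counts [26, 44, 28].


Probabilities: [26/98, 44/98, 28/98] ≈ [0.2653, 0.449, 0.2857]
Σpᵢ² = (676 + 1936 + 784)/98² = 3396/9604
Gini = 1 - Σpᵢ² = 1 - 3396/9604 = 0.6464

0.6464


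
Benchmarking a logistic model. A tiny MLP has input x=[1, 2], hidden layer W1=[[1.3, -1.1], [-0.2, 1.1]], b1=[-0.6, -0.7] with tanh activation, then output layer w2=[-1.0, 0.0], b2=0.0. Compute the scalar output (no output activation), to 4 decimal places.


z1[0] = (1.3)·(1) + (-1.1)·(2) - 0.6 = -1.5
z1[1] = (-0.2)·(1) + (1.1)·(2) - 0.7 = 1.3
h = tanh(z1) = [-0.9051, 0.8617]
output = (-1.0)·(-0.9051) + (0.0)·(0.8617) + 0.0 = 0.9051

0.9051


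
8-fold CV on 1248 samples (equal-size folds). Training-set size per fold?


Fold size = 1248/8 = 156
Training per fold = 1248 - 156 = 1092

1092


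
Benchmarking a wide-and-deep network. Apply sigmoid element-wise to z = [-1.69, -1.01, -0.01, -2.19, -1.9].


σ(-1.69) = 1/(1+e^1.69) = 0.1558
σ(-1.01) = 1/(1+e^1.01) = 0.267
σ(-0.01) = 1/(1+e^0.01) = 0.4975
σ(-2.19) = 1/(1+e^2.19) = 0.1007
σ(-1.9) = 1/(1+e^1.9) = 0.1301
result = [0.1558, 0.267, 0.4975, 0.1007, 0.1301]

[0.1558, 0.267, 0.4975, 0.1007, 0.1301]


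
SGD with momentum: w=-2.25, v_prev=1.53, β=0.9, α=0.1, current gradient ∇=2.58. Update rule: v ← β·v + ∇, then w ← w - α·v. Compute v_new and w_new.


v_new = 0.9·1.53 + 2.58 = 1.377 + 2.58 = 3.957
w_new = -2.25 - 0.1·3.957 = -2.25 - 0.3957 = -2.6457

v_new=3.957, w_new=-2.6457


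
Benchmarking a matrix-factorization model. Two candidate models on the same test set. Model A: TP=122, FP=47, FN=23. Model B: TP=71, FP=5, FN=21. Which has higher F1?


Model A: P=122/169=0.7219, R=122/145=0.8414, F1=2PR/(P+R)=2TP/(2TP+FP+FN)=244/314=0.7771
Model B: P=71/76=0.9342, R=71/92=0.7717, F1=2PR/(P+R)=2TP/(2TP+FP+FN)=142/168=0.8452
0.7771 < 0.8452 → Model B

Model B


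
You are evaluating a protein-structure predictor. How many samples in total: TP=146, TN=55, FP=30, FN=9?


Total = TP + TN + FP + FN
= 146 + 55 + 30 + 9
= 240
(Predicted positive: 176, predicted negative: 64)

240


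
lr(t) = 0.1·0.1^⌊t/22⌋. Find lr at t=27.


n_drops = ⌊27/22⌋ = 1
lr = 0.1·0.1^1 = 0.1·0.1 = 0.01

0.01


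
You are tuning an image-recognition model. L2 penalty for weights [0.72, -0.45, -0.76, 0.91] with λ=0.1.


‖w‖₂² = (0.72)² + (-0.45)² + (-0.76)² + (0.91)²
     = 0.5184 + 0.2025 + 0.5776 + 0.8281
     = 2.1266
λ·‖w‖₂² = 0.1·2.1266 = 0.21266

0.21266


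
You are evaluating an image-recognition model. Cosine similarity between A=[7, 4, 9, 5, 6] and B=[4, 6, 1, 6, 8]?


A·B = 7·4 + 4·6 + 9·1 + 5·6 + 6·8 = 139
‖A‖ = √207 = 14.3875, ‖B‖ = √153 = 12.3693
cos = 139/(√207·√153) = 139/√31671 = 0.7811

0.7811


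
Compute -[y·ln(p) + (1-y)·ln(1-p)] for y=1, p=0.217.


BCE = -[y·ln(p) + (1-y)·ln(1-p)]
= -1·ln(0.217) - 0
= -ln(0.217) = 1.5279

1.5279


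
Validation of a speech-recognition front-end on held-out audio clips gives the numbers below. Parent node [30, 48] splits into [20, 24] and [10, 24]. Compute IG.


Parent = [30, 48], H_parent = 0.9612
H_left = 0.994 (n=44), H_right = 0.874 (n=34)
H_children = (44/78)·0.994 + (34/78)·0.874 = 0.9417
IG = 0.9612 - 0.9417 = 0.0195

0.0195


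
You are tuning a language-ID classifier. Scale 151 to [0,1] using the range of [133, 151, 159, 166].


min=133, max=166
(151-133)/(166-133) = 18/33 = 0.5455

0.5455


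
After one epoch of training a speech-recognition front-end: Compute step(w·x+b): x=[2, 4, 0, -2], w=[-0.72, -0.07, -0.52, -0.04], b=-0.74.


z = (2)·(-0.72) + (4)·(-0.07) + (0)·(-0.52) + (-2)·(-0.04) - 0.74
  = -2.38
step(z) = 0 (z<0)

0


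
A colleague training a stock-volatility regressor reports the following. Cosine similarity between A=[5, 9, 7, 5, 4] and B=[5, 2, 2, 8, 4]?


A·B = 5·5 + 9·2 + 7·2 + 5·8 + 4·4 = 113
‖A‖ = √196 = 14, ‖B‖ = √113 = 10.6301
cos = 113/(√196·√113) = 113/√22148 = 0.7593

0.7593


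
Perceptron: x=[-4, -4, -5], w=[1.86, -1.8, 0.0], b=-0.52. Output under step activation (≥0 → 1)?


z = (-4)·(1.86) + (-4)·(-1.8) + (-5)·(0.0) - 0.52
  = -0.76
step(z) = 0 (z<0)

0


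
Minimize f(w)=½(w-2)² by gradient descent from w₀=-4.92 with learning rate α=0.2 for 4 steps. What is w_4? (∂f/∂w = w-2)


step 1: grad = -4.92-2 = -6.92; w = -4.92 - 0.2·(-6.92) = -3.536
step 2: grad = -3.536-2 = -5.536; w = -3.536 - 0.2·(-5.536) = -2.4288
step 3: grad = -2.4288-2 = -4.4288; w = -2.4288 - 0.2·(-4.4288) = -1.54304
step 4: grad = -1.54304-2 = -3.54304; w = -1.54304 - 0.2·(-3.54304) = -0.834432

-0.834432


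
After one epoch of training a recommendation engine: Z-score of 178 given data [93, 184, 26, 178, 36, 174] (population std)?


μ = 115.1667, σ = 66.904
z = (178 - 115.1667)/66.904 = 0.9392

0.9392


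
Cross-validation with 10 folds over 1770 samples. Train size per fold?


Fold size = 1770/10 = 177
Training per fold = 1770 - 177 = 1593

1593


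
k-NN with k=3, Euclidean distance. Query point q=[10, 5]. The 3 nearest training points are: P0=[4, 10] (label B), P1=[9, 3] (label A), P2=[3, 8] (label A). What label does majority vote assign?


d(q,P0) = 7.8102  (label B)
d(q,P1) = 2.2361  (label A)
d(q,P2) = 7.6158  (label A)
Votes: A=2, B=1
Majority → A

A


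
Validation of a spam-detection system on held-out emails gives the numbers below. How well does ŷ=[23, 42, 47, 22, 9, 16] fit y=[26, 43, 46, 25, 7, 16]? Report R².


ȳ = 27.1667
SS_res = Σ(y-ŷ)² = 24
SS_tot = Σ(y-ȳ)² = 1142.83
R² = 1 - SS_res/SS_tot = 1 - 0.021 = 0.979

0.979


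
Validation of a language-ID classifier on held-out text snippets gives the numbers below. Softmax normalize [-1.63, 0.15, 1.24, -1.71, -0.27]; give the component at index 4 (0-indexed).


Exponentials: e^-1.63=0.1959, e^0.15=1.1618, e^1.24=3.4556, e^-1.71=0.1809, e^-0.27=0.7634
Sum = 5.7576
Softmax = [0.034, 0.2018, 0.6002, 0.0314, 0.1326]
p[4] = 0.7634/5.7576 = 0.1326

0.1326


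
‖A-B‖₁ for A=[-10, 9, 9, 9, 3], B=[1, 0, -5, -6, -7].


d = |-10-1| + |9-0| + |9+ 5| + |9+ 6| + |3+ 7|
  = 11 + 9 + 14 + 15 + 10
  = 59

59


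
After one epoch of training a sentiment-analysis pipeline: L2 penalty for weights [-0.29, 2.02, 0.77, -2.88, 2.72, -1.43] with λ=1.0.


‖w‖₂² = (-0.29)² + (2.02)² + (0.77)² + (-2.88)² + (2.72)² + (-1.43)²
     = 0.0841 + 4.0804 + 0.5929 + 8.2944 + 7.3984 + 2.0449
     = 22.4951
λ·‖w‖₂² = 1.0·22.4951 = 22.4951

22.4951


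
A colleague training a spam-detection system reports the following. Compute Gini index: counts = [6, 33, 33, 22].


Probabilities: [6/94, 33/94, 33/94, 22/94] ≈ [0.0638, 0.3511, 0.3511, 0.234]
Σpᵢ² = (36 + 1089 + 1089 + 484)/94² = 2698/8836
Gini = 1 - Σpᵢ² = 1 - 2698/8836 = 0.6947

0.6947


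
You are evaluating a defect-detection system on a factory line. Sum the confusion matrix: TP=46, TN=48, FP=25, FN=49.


Total = TP + TN + FP + FN
= 46 + 48 + 25 + 49
= 168
(Predicted positive: 71, predicted negative: 97)

168


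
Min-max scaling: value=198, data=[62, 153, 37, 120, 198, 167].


min=37, max=198
(198-37)/(198-37) = 161/161 = 1.0

1.0


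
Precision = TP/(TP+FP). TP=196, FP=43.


Precision = TP/(TP+FP)
= 196/(196+43)
= 196/239 = 82.01%

82.01%


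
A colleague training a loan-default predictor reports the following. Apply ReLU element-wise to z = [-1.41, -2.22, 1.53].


ReLU(-1.41) = max(0, -1.41) = 0.0
ReLU(-2.22) = max(0, -2.22) = 0.0
ReLU(1.53) = max(0, 1.53) = 1.53
result = [0.0, 0.0, 1.53]

[0.0, 0.0, 1.53]


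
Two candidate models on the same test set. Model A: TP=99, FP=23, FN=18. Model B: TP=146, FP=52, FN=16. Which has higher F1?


Model A: P=99/122=0.8115, R=99/117=0.8462, F1=2PR/(P+R)=2TP/(2TP+FP+FN)=198/239=0.8285
Model B: P=146/198=0.7374, R=146/162=0.9012, F1=2PR/(P+R)=2TP/(2TP+FP+FN)=292/360=0.8111
0.8285 > 0.8111 → Model A

Model A


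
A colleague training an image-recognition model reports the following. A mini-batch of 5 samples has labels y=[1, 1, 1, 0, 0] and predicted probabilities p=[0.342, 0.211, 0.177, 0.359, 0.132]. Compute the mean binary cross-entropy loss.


L[0] = -ln(0.342) = 1.0729
L[1] = -ln(0.211) = 1.5559
L[2] = -ln(0.177) = 1.7316
L[3] = -ln(1-0.359) = -ln(0.641) = 0.4447
L[4] = -ln(1-0.132) = -ln(0.868) = 0.1416
mean = (1.0729 + 1.5559 + 1.7316 + 0.4447 + 0.1416)/5 = 0.9893

0.9893


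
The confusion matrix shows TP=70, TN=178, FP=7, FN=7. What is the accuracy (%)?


Accuracy = (TP+TN)/(TP+TN+FP+FN)
= (70+178)/(262)
= 248/262 = 94.66%

94.66%


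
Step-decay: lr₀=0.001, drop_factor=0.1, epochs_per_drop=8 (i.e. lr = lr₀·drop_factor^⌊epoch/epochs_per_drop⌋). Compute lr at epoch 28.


n_drops = ⌊28/8⌋ = 3
lr = 0.001·0.1^3 = 0.001·0.001 = 0.000001

0.000001


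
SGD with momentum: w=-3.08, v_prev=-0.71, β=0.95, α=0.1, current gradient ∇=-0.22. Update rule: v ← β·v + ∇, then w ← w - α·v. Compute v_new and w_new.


v_new = 0.95·-0.71 - 0.22 = -0.6745 - 0.22 = -0.8945
w_new = -3.08 - 0.1·-0.8945 = -3.08 + 0.08945 = -2.99055

v_new=-0.8945, w_new=-2.99055


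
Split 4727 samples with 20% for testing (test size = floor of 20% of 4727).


Test = ⌊4727·20/100⌋ = 945
Train = 4727 - 945 = 3782

Train: 3782, Test: 945


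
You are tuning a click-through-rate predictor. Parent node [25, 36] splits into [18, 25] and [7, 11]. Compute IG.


Parent = [25, 36], H_parent = 0.9764
H_left = 0.9808 (n=43), H_right = 0.9641 (n=18)
H_children = (43/61)·0.9808 + (18/61)·0.9641 = 0.9759
IG = 0.9764 - 0.9759 = 0.0005

0.0005


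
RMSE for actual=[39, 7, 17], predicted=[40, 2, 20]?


MSE = 35/3 = 11.6667
RMSE = √(35/3) = 3.4157

3.4157


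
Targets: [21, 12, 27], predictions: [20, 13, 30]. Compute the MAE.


Absolute errors: |21-20|=1, |12-13|=1, |27-30|=3
Sum = 5
MAE = 5/3 = 5/3

5/3


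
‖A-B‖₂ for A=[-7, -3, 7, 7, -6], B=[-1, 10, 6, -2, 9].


d = √((-7+ 1)² + (-3-10)² + (7-6)² + (7+ 2)² + (-6-9)²)
  = √(36 + 169 + 1 + 81 + 225)
  = √512 = 22.6274

22.6274


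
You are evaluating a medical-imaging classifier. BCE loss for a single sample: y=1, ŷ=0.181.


BCE = -[y·ln(p) + (1-y)·ln(1-p)]
= -1·ln(0.181) - 0
= -ln(0.181) = 1.7093

1.7093


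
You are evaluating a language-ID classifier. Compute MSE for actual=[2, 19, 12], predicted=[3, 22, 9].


Squared errors: (2-3)²=1, (19-22)²=9, (12-9)²=9
Sum = 19
MSE = 19/3 = 19/3

19/3


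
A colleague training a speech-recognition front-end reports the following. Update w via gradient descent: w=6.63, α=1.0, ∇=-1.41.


w_new = w - α·∇
= 6.63 - 1.0·-1.41
= 6.63 + 1.41
= 8.04

8.04


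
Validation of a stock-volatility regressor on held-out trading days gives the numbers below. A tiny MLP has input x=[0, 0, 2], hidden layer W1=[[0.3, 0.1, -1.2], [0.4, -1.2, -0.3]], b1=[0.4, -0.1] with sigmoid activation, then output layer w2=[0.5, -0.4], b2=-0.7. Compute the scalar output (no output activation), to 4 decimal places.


z1[0] = (0.3)·(0) + (0.1)·(0) + (-1.2)·(2) + 0.4 = -2.0
z1[1] = (0.4)·(0) + (-1.2)·(0) + (-0.3)·(2) - 0.1 = -0.7
h = sigmoid(z1) = [0.1192, 0.3318]
output = (0.5)·(0.1192) + (-0.4)·(0.3318) - 0.7 = -0.7731

-0.7731


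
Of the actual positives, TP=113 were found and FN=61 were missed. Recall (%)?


Recall = TP/(TP+FN)
= 113/(113+61)
= 113/174 = 64.94%

64.94%


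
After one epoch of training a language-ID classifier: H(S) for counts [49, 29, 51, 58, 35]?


Probabilities: [49/222, 29/222, 51/222, 58/222, 35/222] ≈ [0.2207, 0.1306, 0.2297, 0.2613, 0.1577]
H = -((49/222)·log₂(49/222) + (29/222)·log₂(29/222) + (51/222)·log₂(51/222) + (58/222)·log₂(58/222) + (35/222)·log₂(35/222))
  = 2.2783 bits

2.2783 bits


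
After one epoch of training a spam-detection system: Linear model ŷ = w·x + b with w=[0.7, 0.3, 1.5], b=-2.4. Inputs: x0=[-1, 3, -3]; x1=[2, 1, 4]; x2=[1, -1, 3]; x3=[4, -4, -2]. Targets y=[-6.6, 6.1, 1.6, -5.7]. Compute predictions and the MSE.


ŷ0 = (0.7)·(-1) + (0.3)·(3) + (1.5)·(-3) - 2.4 = -6.7
ŷ1 = (0.7)·(2) + (0.3)·(1) + (1.5)·(4) - 2.4 = 5.3
ŷ2 = (0.7)·(1) + (0.3)·(-1) + (1.5)·(3) - 2.4 = 2.5
ŷ3 = (0.7)·(4) + (0.3)·(-4) + (1.5)·(-2) - 2.4 = -3.8
errors² = [0.01, 0.64, 0.81, 3.61]
MSE = 5.0700/4 = 1.2675

1.2675


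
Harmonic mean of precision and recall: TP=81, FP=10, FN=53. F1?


Precision = 81/91 = 0.8901
Recall = 81/134 = 0.6045
F1 = 2·P·R/(P+R) = 2·TP/(2·TP+FP+FN) = 162/(162+10+53) = 162/225 = 0.72

0.72


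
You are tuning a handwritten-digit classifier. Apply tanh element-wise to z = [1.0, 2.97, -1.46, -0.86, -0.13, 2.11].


tanh(1.0) = 0.7616
tanh(2.97) = 0.9947
tanh(-1.46) = -0.8977
tanh(-0.86) = -0.6963
tanh(-0.13) = -0.1293
tanh(2.11) = 0.971
result = [0.7616, 0.9947, -0.8977, -0.6963, -0.1293, 0.971]

[0.7616, 0.9947, -0.8977, -0.6963, -0.1293, 0.971]


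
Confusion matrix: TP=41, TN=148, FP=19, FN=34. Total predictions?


Total = TP + TN + FP + FN
= 41 + 148 + 19 + 34
= 242
(Predicted positive: 60, predicted negative: 182)

242


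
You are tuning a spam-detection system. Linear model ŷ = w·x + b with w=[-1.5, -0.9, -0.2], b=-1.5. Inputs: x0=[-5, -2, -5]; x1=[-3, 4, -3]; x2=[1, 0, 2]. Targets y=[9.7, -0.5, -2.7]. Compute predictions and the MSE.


ŷ0 = (-1.5)·(-5) + (-0.9)·(-2) + (-0.2)·(-5) - 1.5 = 8.8
ŷ1 = (-1.5)·(-3) + (-0.9)·(4) + (-0.2)·(-3) - 1.5 = 0.0
ŷ2 = (-1.5)·(1) + (-0.9)·(0) + (-0.2)·(2) - 1.5 = -3.4
errors² = [0.81, 0.25, 0.49]
MSE = 1.5500/3 = 0.5167

0.5167


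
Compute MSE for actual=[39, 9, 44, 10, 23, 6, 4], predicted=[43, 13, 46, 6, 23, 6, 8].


Squared errors: (39-43)²=16, (9-13)²=16, (44-46)²=4, (10-6)²=16, (23-23)²=0, (6-6)²=0, (4-8)²=16
Sum = 68
MSE = 68/7 = 68/7

68/7


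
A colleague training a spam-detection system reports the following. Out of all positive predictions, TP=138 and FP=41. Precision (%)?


Precision = TP/(TP+FP)
= 138/(138+41)
= 138/179 = 77.09%

77.09%


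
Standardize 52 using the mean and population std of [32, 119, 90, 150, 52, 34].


μ = 79.5, σ = 44.2031
z = (52 - 79.5)/44.2031 = -0.6221

-0.6221


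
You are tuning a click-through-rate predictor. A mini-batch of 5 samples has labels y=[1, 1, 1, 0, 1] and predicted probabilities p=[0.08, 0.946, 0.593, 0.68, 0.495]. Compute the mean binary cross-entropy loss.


L[0] = -ln(0.08) = 2.5257
L[1] = -ln(0.946) = 0.0555
L[2] = -ln(0.593) = 0.5226
L[3] = -ln(1-0.68) = -ln(0.32) = 1.1394
L[4] = -ln(0.495) = 0.7032
mean = (2.5257 + 0.0555 + 0.5226 + 1.1394 + 0.7032)/5 = 0.9893

0.9893


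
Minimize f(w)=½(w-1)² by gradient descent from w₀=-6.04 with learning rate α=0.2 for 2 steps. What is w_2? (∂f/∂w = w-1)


step 1: grad = -6.04-1 = -7.04; w = -6.04 - 0.2·(-7.04) = -4.632
step 2: grad = -4.632-1 = -5.632; w = -4.632 - 0.2·(-5.632) = -3.5056

-3.5056


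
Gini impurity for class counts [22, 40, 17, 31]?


Probabilities: [22/110, 40/110, 17/110, 31/110] ≈ [0.2, 0.3636, 0.1545, 0.2818]
Σpᵢ² = (484 + 1600 + 289 + 961)/110² = 3334/12100
Gini = 1 - Σpᵢ² = 1 - 3334/12100 = 0.7245

0.7245


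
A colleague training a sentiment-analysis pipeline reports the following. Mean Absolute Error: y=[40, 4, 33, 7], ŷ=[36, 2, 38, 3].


Absolute errors: |40-36|=4, |4-2|=2, |33-38|=5, |7-3|=4
Sum = 15
MAE = 15/4 = 15/4

15/4


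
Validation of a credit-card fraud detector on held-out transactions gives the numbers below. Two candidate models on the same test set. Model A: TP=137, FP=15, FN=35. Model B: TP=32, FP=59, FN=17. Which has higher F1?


Model A: P=137/152=0.9013, R=137/172=0.7965, F1=2PR/(P+R)=2TP/(2TP+FP+FN)=274/324=0.8457
Model B: P=32/91=0.3516, R=32/49=0.6531, F1=2PR/(P+R)=2TP/(2TP+FP+FN)=64/140=0.4571
0.8457 > 0.4571 → Model A

Model A


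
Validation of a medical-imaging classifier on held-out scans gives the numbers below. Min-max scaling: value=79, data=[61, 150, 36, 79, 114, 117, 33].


min=33, max=150
(79-33)/(150-33) = 46/117 = 0.3932

0.3932


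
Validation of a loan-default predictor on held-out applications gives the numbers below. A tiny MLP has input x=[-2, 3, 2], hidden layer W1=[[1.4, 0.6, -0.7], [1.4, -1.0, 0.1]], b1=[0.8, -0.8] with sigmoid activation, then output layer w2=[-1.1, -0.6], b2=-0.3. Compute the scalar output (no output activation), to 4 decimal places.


z1[0] = (1.4)·(-2) + (0.6)·(3) + (-0.7)·(2) + 0.8 = -1.6
z1[1] = (1.4)·(-2) + (-1.0)·(3) + (0.1)·(2) - 0.8 = -6.4
h = sigmoid(z1) = [0.168, 0.0017]
output = (-1.1)·(0.168) + (-0.6)·(0.0017) - 0.3 = -0.4858

-0.4858


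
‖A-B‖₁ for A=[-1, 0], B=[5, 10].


d = |-1-5| + |0-10|
  = 6 + 10
  = 16

16


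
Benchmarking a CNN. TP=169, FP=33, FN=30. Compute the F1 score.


Precision = 169/202 = 0.8366
Recall = 169/199 = 0.8492
F1 = 2·P·R/(P+R) = 2·TP/(2·TP+FP+FN) = 338/(338+33+30) = 338/401 = 0.8429

0.8429


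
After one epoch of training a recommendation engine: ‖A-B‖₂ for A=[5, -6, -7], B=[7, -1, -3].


d = √((5-7)² + (-6+ 1)² + (-7+ 3)²)
  = √(4 + 25 + 16)
  = √45 = 6.7082

6.7082


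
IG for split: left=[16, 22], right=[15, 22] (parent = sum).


Parent = [31, 44], H_parent = 0.9782
H_left = 0.9819 (n=38), H_right = 0.974 (n=37)
H_children = (38/75)·0.9819 + (37/75)·0.974 = 0.978
IG = 0.9782 - 0.978 = 0.0002

0.0002


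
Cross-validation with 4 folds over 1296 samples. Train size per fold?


Fold size = 1296/4 = 324
Training per fold = 1296 - 324 = 972

972


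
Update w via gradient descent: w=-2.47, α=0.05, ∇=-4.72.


w_new = w - α·∇
= -2.47 - 0.05·-4.72
= -2.47 + 0.236
= -2.234

-2.234


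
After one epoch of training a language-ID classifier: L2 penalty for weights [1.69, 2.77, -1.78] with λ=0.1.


‖w‖₂² = (1.69)² + (2.77)² + (-1.78)²
     = 2.8561 + 7.6729 + 3.1684
     = 13.6974
λ·‖w‖₂² = 0.1·13.6974 = 1.36974

1.36974
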